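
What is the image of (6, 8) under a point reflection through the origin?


Reflection through origin: (x, y) -> (-x, -y)
(6, 8) -> (-6, -8)

(-6, -8)


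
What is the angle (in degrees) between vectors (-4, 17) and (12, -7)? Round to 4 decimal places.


dot = -4*12 + 17*-7 = -167
|u| = 17.4642, |v| = 13.8924
cos(angle) = -0.6883
angle = 133.497 degrees

133.497 degrees


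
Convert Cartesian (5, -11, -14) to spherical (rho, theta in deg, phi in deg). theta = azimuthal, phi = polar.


rho = sqrt(5^2 + (-11)^2 + (-14)^2) = 18.4932
theta = atan2(-11, 5) = 294.444 deg
phi = acos(-14/18.4932) = 139.2034 deg

rho = 18.4932, theta = 294.444 deg, phi = 139.2034 deg


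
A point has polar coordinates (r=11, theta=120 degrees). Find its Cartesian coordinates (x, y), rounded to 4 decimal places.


x = 11 * cos(120) = -5.5
y = 11 * sin(120) = 9.5263

(-5.5, 9.5263)


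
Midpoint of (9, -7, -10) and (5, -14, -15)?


Midpoint = ((9+5)/2, (-7+-14)/2, (-10+-15)/2) = (7, -10.5, -12.5)

(7, -10.5, -12.5)


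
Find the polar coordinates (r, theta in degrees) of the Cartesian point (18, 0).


r = sqrt(18^2 + 0^2) = 18
theta = atan2(0, 18) = 0 degrees

r = 18, theta = 0 degrees


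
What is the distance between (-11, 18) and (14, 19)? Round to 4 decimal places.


d = sqrt((14--11)^2 + (19-18)^2) = 25.02

25.02


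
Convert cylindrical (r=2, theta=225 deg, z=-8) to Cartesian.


x = 2 * cos(225) = -1.4142
y = 2 * sin(225) = -1.4142
z = -8

(-1.4142, -1.4142, -8)


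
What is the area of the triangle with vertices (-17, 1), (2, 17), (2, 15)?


Area = |x1(y2-y3) + x2(y3-y1) + x3(y1-y2)| / 2
= |-17*(17-15) + 2*(15-1) + 2*(1-17)| / 2
= 19

19


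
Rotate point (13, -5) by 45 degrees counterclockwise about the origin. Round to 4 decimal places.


x' = 13*cos(45) - -5*sin(45) = 12.7279
y' = 13*sin(45) + -5*cos(45) = 5.6569

(12.7279, 5.6569)


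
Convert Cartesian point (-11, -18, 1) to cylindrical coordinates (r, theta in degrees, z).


r = sqrt((-11)^2 + (-18)^2) = 21.095
theta = atan2(-18, -11) = 238.5704 deg
z = 1

r = 21.095, theta = 238.5704 deg, z = 1


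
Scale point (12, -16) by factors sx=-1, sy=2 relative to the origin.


Scaling: (x*sx, y*sy) = (12*-1, -16*2) = (-12, -32)

(-12, -32)


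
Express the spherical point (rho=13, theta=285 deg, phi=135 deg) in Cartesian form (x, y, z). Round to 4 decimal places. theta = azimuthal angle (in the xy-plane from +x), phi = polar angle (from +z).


x = 13 * sin(135) * cos(285) = 2.3792
y = 13 * sin(135) * sin(285) = -8.8792
z = 13 * cos(135) = -9.1924

(2.3792, -8.8792, -9.1924)


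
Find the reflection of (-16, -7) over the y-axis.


Reflection across y-axis: (x, y) -> (-x, y)
(-16, -7) -> (16, -7)

(16, -7)


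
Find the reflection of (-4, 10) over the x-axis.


Reflection across x-axis: (x, y) -> (x, -y)
(-4, 10) -> (-4, -10)

(-4, -10)


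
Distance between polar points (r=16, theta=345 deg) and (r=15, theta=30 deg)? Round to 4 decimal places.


d = sqrt(r1^2 + r2^2 - 2*r1*r2*cos(t2-t1))
d = sqrt(16^2 + 15^2 - 2*16*15*cos(30-345)) = 11.8991

11.8991


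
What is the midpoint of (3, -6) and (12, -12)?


Midpoint = ((3+12)/2, (-6+-12)/2) = (7.5, -9)

(7.5, -9)


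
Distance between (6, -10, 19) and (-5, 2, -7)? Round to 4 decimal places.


d = sqrt((-5-6)^2 + (2--10)^2 + (-7-19)^2) = 30.6757

30.6757


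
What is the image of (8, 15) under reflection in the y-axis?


Reflection across y-axis: (x, y) -> (-x, y)
(8, 15) -> (-8, 15)

(-8, 15)


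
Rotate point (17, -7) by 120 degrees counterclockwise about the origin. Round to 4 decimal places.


x' = 17*cos(120) - -7*sin(120) = -2.4378
y' = 17*sin(120) + -7*cos(120) = 18.2224

(-2.4378, 18.2224)


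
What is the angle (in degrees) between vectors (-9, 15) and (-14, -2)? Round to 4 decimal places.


dot = -9*-14 + 15*-2 = 96
|u| = 17.4929, |v| = 14.1421
cos(angle) = 0.3881
angle = 67.1663 degrees

67.1663 degrees


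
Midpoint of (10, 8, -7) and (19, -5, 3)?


Midpoint = ((10+19)/2, (8+-5)/2, (-7+3)/2) = (14.5, 1.5, -2)

(14.5, 1.5, -2)


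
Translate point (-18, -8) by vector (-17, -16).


Translation: (x+dx, y+dy) = (-18+-17, -8+-16) = (-35, -24)

(-35, -24)


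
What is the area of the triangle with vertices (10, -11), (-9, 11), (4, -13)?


Area = |x1(y2-y3) + x2(y3-y1) + x3(y1-y2)| / 2
= |10*(11--13) + -9*(-13--11) + 4*(-11-11)| / 2
= 85

85


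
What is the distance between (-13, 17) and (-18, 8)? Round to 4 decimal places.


d = sqrt((-18--13)^2 + (8-17)^2) = 10.2956

10.2956


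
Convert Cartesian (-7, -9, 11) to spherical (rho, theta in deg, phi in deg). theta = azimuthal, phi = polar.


rho = sqrt((-7)^2 + (-9)^2 + 11^2) = 15.843
theta = atan2(-9, -7) = 232.125 deg
phi = acos(11/15.843) = 46.0274 deg

rho = 15.843, theta = 232.125 deg, phi = 46.0274 deg


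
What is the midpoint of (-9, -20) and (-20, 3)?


Midpoint = ((-9+-20)/2, (-20+3)/2) = (-14.5, -8.5)

(-14.5, -8.5)


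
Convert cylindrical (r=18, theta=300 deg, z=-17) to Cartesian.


x = 18 * cos(300) = 9
y = 18 * sin(300) = -15.5885
z = -17

(9, -15.5885, -17)


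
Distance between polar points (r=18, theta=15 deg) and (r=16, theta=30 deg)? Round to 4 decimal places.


d = sqrt(r1^2 + r2^2 - 2*r1*r2*cos(t2-t1))
d = sqrt(18^2 + 16^2 - 2*18*16*cos(30-15)) = 4.8607

4.8607


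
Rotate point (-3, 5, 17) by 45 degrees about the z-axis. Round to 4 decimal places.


x' = -3*cos(45) - 5*sin(45) = -5.6569
y' = -3*sin(45) + 5*cos(45) = 1.4142
z' = 17

(-5.6569, 1.4142, 17)


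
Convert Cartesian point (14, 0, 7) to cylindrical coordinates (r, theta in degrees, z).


r = sqrt(14^2 + 0^2) = 14
theta = atan2(0, 14) = 0 deg
z = 7

r = 14, theta = 0 deg, z = 7


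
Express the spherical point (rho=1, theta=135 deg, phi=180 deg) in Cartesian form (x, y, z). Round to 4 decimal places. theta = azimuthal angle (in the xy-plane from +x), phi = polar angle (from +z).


x = 1 * sin(180) * cos(135) = 0
y = 1 * sin(180) * sin(135) = 0
z = 1 * cos(180) = -1

(0, 0, -1)


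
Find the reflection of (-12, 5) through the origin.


Reflection through origin: (x, y) -> (-x, -y)
(-12, 5) -> (12, -5)

(12, -5)


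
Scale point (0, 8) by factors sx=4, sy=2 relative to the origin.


Scaling: (x*sx, y*sy) = (0*4, 8*2) = (0, 16)

(0, 16)


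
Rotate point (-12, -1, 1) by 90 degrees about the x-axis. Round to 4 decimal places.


x' = -12
y' = -1*cos(90) - 1*sin(90) = -1
z' = -1*sin(90) + 1*cos(90) = -1

(-12, -1, -1)


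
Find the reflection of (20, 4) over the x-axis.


Reflection across x-axis: (x, y) -> (x, -y)
(20, 4) -> (20, -4)

(20, -4)


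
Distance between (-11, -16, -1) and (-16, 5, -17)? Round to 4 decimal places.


d = sqrt((-16--11)^2 + (5--16)^2 + (-17--1)^2) = 26.8701

26.8701


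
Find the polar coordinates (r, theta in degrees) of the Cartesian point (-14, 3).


r = sqrt((-14)^2 + 3^2) = 14.3178
theta = atan2(3, -14) = 167.9052 degrees

r = 14.3178, theta = 167.9052 degrees


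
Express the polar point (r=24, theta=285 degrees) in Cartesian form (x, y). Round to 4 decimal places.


x = 24 * cos(285) = 6.2117
y = 24 * sin(285) = -23.1822

(6.2117, -23.1822)


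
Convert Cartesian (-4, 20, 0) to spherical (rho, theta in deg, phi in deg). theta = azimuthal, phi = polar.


rho = sqrt((-4)^2 + 20^2 + 0^2) = 20.3961
theta = atan2(20, -4) = 101.3099 deg
phi = acos(0/20.3961) = 90 deg

rho = 20.3961, theta = 101.3099 deg, phi = 90 deg


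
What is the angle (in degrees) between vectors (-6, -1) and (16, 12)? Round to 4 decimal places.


dot = -6*16 + -1*12 = -108
|u| = 6.0828, |v| = 20
cos(angle) = -0.8878
angle = 152.5924 degrees

152.5924 degrees


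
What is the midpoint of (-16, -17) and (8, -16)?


Midpoint = ((-16+8)/2, (-17+-16)/2) = (-4, -16.5)

(-4, -16.5)


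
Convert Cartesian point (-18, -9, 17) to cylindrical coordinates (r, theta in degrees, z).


r = sqrt((-18)^2 + (-9)^2) = 20.1246
theta = atan2(-9, -18) = 206.5651 deg
z = 17

r = 20.1246, theta = 206.5651 deg, z = 17


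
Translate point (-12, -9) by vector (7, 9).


Translation: (x+dx, y+dy) = (-12+7, -9+9) = (-5, 0)

(-5, 0)


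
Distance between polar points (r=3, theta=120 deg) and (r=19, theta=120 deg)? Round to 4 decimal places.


d = sqrt(r1^2 + r2^2 - 2*r1*r2*cos(t2-t1))
d = sqrt(3^2 + 19^2 - 2*3*19*cos(120-120)) = 16

16


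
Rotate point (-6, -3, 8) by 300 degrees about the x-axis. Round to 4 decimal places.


x' = -6
y' = -3*cos(300) - 8*sin(300) = 5.4282
z' = -3*sin(300) + 8*cos(300) = 6.5981

(-6, 5.4282, 6.5981)


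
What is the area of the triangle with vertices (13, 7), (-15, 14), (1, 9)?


Area = |x1(y2-y3) + x2(y3-y1) + x3(y1-y2)| / 2
= |13*(14-9) + -15*(9-7) + 1*(7-14)| / 2
= 14

14


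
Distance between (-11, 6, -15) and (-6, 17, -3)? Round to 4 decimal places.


d = sqrt((-6--11)^2 + (17-6)^2 + (-3--15)^2) = 17.0294

17.0294


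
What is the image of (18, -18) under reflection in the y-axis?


Reflection across y-axis: (x, y) -> (-x, y)
(18, -18) -> (-18, -18)

(-18, -18)


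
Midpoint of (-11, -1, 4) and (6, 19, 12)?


Midpoint = ((-11+6)/2, (-1+19)/2, (4+12)/2) = (-2.5, 9, 8)

(-2.5, 9, 8)


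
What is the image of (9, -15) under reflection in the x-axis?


Reflection across x-axis: (x, y) -> (x, -y)
(9, -15) -> (9, 15)

(9, 15)


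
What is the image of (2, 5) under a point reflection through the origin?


Reflection through origin: (x, y) -> (-x, -y)
(2, 5) -> (-2, -5)

(-2, -5)


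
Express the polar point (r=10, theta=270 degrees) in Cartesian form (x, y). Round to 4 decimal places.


x = 10 * cos(270) = 0
y = 10 * sin(270) = -10

(0, -10)


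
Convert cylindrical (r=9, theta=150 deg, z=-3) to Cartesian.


x = 9 * cos(150) = -7.7942
y = 9 * sin(150) = 4.5
z = -3

(-7.7942, 4.5, -3)


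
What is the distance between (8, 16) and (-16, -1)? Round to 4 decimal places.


d = sqrt((-16-8)^2 + (-1-16)^2) = 29.4109

29.4109


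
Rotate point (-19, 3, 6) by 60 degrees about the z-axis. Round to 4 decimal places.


x' = -19*cos(60) - 3*sin(60) = -12.0981
y' = -19*sin(60) + 3*cos(60) = -14.9545
z' = 6

(-12.0981, -14.9545, 6)


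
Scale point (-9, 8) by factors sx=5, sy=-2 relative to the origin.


Scaling: (x*sx, y*sy) = (-9*5, 8*-2) = (-45, -16)

(-45, -16)


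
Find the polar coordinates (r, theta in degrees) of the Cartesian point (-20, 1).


r = sqrt((-20)^2 + 1^2) = 20.025
theta = atan2(1, -20) = 177.1376 degrees

r = 20.025, theta = 177.1376 degrees


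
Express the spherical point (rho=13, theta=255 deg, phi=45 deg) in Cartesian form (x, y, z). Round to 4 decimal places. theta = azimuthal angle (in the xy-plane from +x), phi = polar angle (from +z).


x = 13 * sin(45) * cos(255) = -2.3792
y = 13 * sin(45) * sin(255) = -8.8792
z = 13 * cos(45) = 9.1924

(-2.3792, -8.8792, 9.1924)


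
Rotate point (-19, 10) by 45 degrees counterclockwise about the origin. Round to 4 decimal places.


x' = -19*cos(45) - 10*sin(45) = -20.5061
y' = -19*sin(45) + 10*cos(45) = -6.364

(-20.5061, -6.364)


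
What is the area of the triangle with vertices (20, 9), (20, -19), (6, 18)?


Area = |x1(y2-y3) + x2(y3-y1) + x3(y1-y2)| / 2
= |20*(-19-18) + 20*(18-9) + 6*(9--19)| / 2
= 196

196


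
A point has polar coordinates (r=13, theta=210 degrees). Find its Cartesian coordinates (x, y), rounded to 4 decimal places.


x = 13 * cos(210) = -11.2583
y = 13 * sin(210) = -6.5

(-11.2583, -6.5)


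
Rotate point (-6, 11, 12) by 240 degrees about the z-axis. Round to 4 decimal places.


x' = -6*cos(240) - 11*sin(240) = 12.5263
y' = -6*sin(240) + 11*cos(240) = -0.3038
z' = 12

(12.5263, -0.3038, 12)


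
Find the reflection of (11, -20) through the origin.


Reflection through origin: (x, y) -> (-x, -y)
(11, -20) -> (-11, 20)

(-11, 20)


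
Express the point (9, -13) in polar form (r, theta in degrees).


r = sqrt(9^2 + (-13)^2) = 15.8114
theta = atan2(-13, 9) = 304.6952 degrees

r = 15.8114, theta = 304.6952 degrees


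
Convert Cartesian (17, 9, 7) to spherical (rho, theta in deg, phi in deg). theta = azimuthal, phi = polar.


rho = sqrt(17^2 + 9^2 + 7^2) = 20.4695
theta = atan2(9, 17) = 27.8973 deg
phi = acos(7/20.4695) = 70.0029 deg

rho = 20.4695, theta = 27.8973 deg, phi = 70.0029 deg


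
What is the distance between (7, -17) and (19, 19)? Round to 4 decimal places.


d = sqrt((19-7)^2 + (19--17)^2) = 37.9473

37.9473


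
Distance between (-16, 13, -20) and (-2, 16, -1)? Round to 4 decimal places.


d = sqrt((-2--16)^2 + (16-13)^2 + (-1--20)^2) = 23.7908

23.7908


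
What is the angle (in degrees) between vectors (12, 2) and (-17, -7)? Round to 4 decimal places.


dot = 12*-17 + 2*-7 = -218
|u| = 12.1655, |v| = 18.3848
cos(angle) = -0.9747
angle = 167.0822 degrees

167.0822 degrees


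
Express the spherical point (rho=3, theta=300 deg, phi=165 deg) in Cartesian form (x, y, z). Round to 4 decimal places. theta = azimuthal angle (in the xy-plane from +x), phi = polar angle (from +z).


x = 3 * sin(165) * cos(300) = 0.3882
y = 3 * sin(165) * sin(300) = -0.6724
z = 3 * cos(165) = -2.8978

(0.3882, -0.6724, -2.8978)


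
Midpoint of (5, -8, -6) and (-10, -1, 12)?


Midpoint = ((5+-10)/2, (-8+-1)/2, (-6+12)/2) = (-2.5, -4.5, 3)

(-2.5, -4.5, 3)


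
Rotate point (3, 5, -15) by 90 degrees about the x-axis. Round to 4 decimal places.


x' = 3
y' = 5*cos(90) - -15*sin(90) = 15
z' = 5*sin(90) + -15*cos(90) = 5

(3, 15, 5)


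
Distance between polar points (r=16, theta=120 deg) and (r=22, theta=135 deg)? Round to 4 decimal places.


d = sqrt(r1^2 + r2^2 - 2*r1*r2*cos(t2-t1))
d = sqrt(16^2 + 22^2 - 2*16*22*cos(135-120)) = 7.7452

7.7452


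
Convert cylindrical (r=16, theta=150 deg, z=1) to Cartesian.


x = 16 * cos(150) = -13.8564
y = 16 * sin(150) = 8
z = 1

(-13.8564, 8, 1)


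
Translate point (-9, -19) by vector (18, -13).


Translation: (x+dx, y+dy) = (-9+18, -19+-13) = (9, -32)

(9, -32)


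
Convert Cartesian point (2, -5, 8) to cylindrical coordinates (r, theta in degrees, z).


r = sqrt(2^2 + (-5)^2) = 5.3852
theta = atan2(-5, 2) = 291.8014 deg
z = 8

r = 5.3852, theta = 291.8014 deg, z = 8


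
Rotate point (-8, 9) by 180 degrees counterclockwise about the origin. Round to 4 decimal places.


x' = -8*cos(180) - 9*sin(180) = 8
y' = -8*sin(180) + 9*cos(180) = -9

(8, -9)


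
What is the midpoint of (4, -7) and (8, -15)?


Midpoint = ((4+8)/2, (-7+-15)/2) = (6, -11)

(6, -11)


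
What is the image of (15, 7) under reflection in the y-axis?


Reflection across y-axis: (x, y) -> (-x, y)
(15, 7) -> (-15, 7)

(-15, 7)


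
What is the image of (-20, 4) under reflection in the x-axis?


Reflection across x-axis: (x, y) -> (x, -y)
(-20, 4) -> (-20, -4)

(-20, -4)


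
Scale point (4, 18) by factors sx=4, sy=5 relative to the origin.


Scaling: (x*sx, y*sy) = (4*4, 18*5) = (16, 90)

(16, 90)


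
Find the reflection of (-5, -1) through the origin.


Reflection through origin: (x, y) -> (-x, -y)
(-5, -1) -> (5, 1)

(5, 1)


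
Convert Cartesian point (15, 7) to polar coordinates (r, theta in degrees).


r = sqrt(15^2 + 7^2) = 16.5529
theta = atan2(7, 15) = 25.0169 degrees

r = 16.5529, theta = 25.0169 degrees


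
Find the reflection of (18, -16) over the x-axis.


Reflection across x-axis: (x, y) -> (x, -y)
(18, -16) -> (18, 16)

(18, 16)


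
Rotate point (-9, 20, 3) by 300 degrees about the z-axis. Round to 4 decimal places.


x' = -9*cos(300) - 20*sin(300) = 12.8205
y' = -9*sin(300) + 20*cos(300) = 17.7942
z' = 3

(12.8205, 17.7942, 3)


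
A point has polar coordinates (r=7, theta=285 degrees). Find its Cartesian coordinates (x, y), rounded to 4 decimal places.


x = 7 * cos(285) = 1.8117
y = 7 * sin(285) = -6.7615

(1.8117, -6.7615)


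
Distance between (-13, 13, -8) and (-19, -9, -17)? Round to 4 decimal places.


d = sqrt((-19--13)^2 + (-9-13)^2 + (-17--8)^2) = 24.5153

24.5153


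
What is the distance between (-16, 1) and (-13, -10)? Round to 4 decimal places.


d = sqrt((-13--16)^2 + (-10-1)^2) = 11.4018

11.4018


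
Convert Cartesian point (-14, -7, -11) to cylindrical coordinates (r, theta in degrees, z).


r = sqrt((-14)^2 + (-7)^2) = 15.6525
theta = atan2(-7, -14) = 206.5651 deg
z = -11

r = 15.6525, theta = 206.5651 deg, z = -11


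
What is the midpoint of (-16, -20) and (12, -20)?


Midpoint = ((-16+12)/2, (-20+-20)/2) = (-2, -20)

(-2, -20)


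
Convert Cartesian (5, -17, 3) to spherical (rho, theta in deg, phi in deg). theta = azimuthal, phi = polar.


rho = sqrt(5^2 + (-17)^2 + 3^2) = 17.9722
theta = atan2(-17, 5) = 286.3895 deg
phi = acos(3/17.9722) = 80.391 deg

rho = 17.9722, theta = 286.3895 deg, phi = 80.391 deg


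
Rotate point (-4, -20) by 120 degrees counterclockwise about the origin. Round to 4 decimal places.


x' = -4*cos(120) - -20*sin(120) = 19.3205
y' = -4*sin(120) + -20*cos(120) = 6.5359

(19.3205, 6.5359)


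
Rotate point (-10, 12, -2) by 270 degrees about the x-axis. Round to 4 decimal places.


x' = -10
y' = 12*cos(270) - -2*sin(270) = -2
z' = 12*sin(270) + -2*cos(270) = -12

(-10, -2, -12)


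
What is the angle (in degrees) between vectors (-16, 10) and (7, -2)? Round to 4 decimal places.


dot = -16*7 + 10*-2 = -132
|u| = 18.868, |v| = 7.2801
cos(angle) = -0.961
angle = 163.94 degrees

163.94 degrees


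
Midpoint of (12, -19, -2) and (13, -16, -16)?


Midpoint = ((12+13)/2, (-19+-16)/2, (-2+-16)/2) = (12.5, -17.5, -9)

(12.5, -17.5, -9)


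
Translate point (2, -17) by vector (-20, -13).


Translation: (x+dx, y+dy) = (2+-20, -17+-13) = (-18, -30)

(-18, -30)


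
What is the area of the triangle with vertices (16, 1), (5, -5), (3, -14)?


Area = |x1(y2-y3) + x2(y3-y1) + x3(y1-y2)| / 2
= |16*(-5--14) + 5*(-14-1) + 3*(1--5)| / 2
= 43.5

43.5


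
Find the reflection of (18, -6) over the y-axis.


Reflection across y-axis: (x, y) -> (-x, y)
(18, -6) -> (-18, -6)

(-18, -6)


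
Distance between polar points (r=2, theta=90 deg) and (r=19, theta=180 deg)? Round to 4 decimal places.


d = sqrt(r1^2 + r2^2 - 2*r1*r2*cos(t2-t1))
d = sqrt(2^2 + 19^2 - 2*2*19*cos(180-90)) = 19.105

19.105


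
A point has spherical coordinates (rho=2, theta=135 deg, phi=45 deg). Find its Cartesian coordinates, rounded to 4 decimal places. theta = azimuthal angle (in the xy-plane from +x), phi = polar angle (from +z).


x = 2 * sin(45) * cos(135) = -1
y = 2 * sin(45) * sin(135) = 1
z = 2 * cos(45) = 1.4142

(-1, 1, 1.4142)


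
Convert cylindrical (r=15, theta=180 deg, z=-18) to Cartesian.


x = 15 * cos(180) = -15
y = 15 * sin(180) = 0
z = -18

(-15, 0, -18)


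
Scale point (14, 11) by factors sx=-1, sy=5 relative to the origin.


Scaling: (x*sx, y*sy) = (14*-1, 11*5) = (-14, 55)

(-14, 55)


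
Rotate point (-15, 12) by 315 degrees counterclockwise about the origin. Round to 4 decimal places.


x' = -15*cos(315) - 12*sin(315) = -2.1213
y' = -15*sin(315) + 12*cos(315) = 19.0919

(-2.1213, 19.0919)


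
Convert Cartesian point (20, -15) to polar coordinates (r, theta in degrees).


r = sqrt(20^2 + (-15)^2) = 25
theta = atan2(-15, 20) = 323.1301 degrees

r = 25, theta = 323.1301 degrees


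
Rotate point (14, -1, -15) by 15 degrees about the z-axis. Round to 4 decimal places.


x' = 14*cos(15) - -1*sin(15) = 13.7818
y' = 14*sin(15) + -1*cos(15) = 2.6575
z' = -15

(13.7818, 2.6575, -15)


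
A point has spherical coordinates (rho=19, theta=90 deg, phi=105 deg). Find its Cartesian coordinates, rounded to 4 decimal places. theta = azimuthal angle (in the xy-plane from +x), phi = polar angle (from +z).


x = 19 * sin(105) * cos(90) = 0
y = 19 * sin(105) * sin(90) = 18.3526
z = 19 * cos(105) = -4.9176

(0, 18.3526, -4.9176)


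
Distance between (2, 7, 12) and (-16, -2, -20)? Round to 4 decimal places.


d = sqrt((-16-2)^2 + (-2-7)^2 + (-20-12)^2) = 37.8021

37.8021


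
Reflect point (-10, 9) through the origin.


Reflection through origin: (x, y) -> (-x, -y)
(-10, 9) -> (10, -9)

(10, -9)


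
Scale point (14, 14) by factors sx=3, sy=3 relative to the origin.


Scaling: (x*sx, y*sy) = (14*3, 14*3) = (42, 42)

(42, 42)


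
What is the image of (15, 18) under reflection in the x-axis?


Reflection across x-axis: (x, y) -> (x, -y)
(15, 18) -> (15, -18)

(15, -18)


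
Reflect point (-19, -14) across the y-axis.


Reflection across y-axis: (x, y) -> (-x, y)
(-19, -14) -> (19, -14)

(19, -14)


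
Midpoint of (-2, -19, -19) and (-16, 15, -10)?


Midpoint = ((-2+-16)/2, (-19+15)/2, (-19+-10)/2) = (-9, -2, -14.5)

(-9, -2, -14.5)


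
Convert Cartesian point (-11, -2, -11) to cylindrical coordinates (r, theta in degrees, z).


r = sqrt((-11)^2 + (-2)^2) = 11.1803
theta = atan2(-2, -11) = 190.3048 deg
z = -11

r = 11.1803, theta = 190.3048 deg, z = -11


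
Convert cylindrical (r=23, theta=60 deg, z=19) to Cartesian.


x = 23 * cos(60) = 11.5
y = 23 * sin(60) = 19.9186
z = 19

(11.5, 19.9186, 19)


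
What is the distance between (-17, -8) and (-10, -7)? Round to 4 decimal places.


d = sqrt((-10--17)^2 + (-7--8)^2) = 7.0711

7.0711


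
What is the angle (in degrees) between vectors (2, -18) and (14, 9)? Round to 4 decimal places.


dot = 2*14 + -18*9 = -134
|u| = 18.1108, |v| = 16.6433
cos(angle) = -0.4446
angle = 116.395 degrees

116.395 degrees


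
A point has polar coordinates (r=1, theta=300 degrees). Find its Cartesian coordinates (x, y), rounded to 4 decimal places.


x = 1 * cos(300) = 0.5
y = 1 * sin(300) = -0.866

(0.5, -0.866)


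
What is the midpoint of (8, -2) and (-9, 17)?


Midpoint = ((8+-9)/2, (-2+17)/2) = (-0.5, 7.5)

(-0.5, 7.5)


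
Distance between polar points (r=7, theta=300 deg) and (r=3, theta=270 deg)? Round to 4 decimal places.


d = sqrt(r1^2 + r2^2 - 2*r1*r2*cos(t2-t1))
d = sqrt(7^2 + 3^2 - 2*7*3*cos(270-300)) = 4.6505

4.6505


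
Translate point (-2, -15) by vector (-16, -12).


Translation: (x+dx, y+dy) = (-2+-16, -15+-12) = (-18, -27)

(-18, -27)


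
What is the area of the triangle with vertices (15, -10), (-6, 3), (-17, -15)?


Area = |x1(y2-y3) + x2(y3-y1) + x3(y1-y2)| / 2
= |15*(3--15) + -6*(-15--10) + -17*(-10-3)| / 2
= 260.5

260.5


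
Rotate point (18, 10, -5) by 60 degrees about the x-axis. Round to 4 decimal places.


x' = 18
y' = 10*cos(60) - -5*sin(60) = 9.3301
z' = 10*sin(60) + -5*cos(60) = 6.1603

(18, 9.3301, 6.1603)


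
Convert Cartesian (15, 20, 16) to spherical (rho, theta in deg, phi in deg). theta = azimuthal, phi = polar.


rho = sqrt(15^2 + 20^2 + 16^2) = 29.6816
theta = atan2(20, 15) = 53.1301 deg
phi = acos(16/29.6816) = 57.3808 deg

rho = 29.6816, theta = 53.1301 deg, phi = 57.3808 deg


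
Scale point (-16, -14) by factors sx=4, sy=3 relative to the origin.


Scaling: (x*sx, y*sy) = (-16*4, -14*3) = (-64, -42)

(-64, -42)


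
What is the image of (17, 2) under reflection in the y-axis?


Reflection across y-axis: (x, y) -> (-x, y)
(17, 2) -> (-17, 2)

(-17, 2)


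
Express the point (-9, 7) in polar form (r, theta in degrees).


r = sqrt((-9)^2 + 7^2) = 11.4018
theta = atan2(7, -9) = 142.125 degrees

r = 11.4018, theta = 142.125 degrees


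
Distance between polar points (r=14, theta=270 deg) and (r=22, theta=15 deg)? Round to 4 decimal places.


d = sqrt(r1^2 + r2^2 - 2*r1*r2*cos(t2-t1))
d = sqrt(14^2 + 22^2 - 2*14*22*cos(15-270)) = 28.973

28.973


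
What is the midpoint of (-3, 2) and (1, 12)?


Midpoint = ((-3+1)/2, (2+12)/2) = (-1, 7)

(-1, 7)


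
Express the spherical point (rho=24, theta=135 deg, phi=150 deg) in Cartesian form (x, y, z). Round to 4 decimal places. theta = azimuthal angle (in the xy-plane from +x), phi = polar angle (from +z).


x = 24 * sin(150) * cos(135) = -8.4853
y = 24 * sin(150) * sin(135) = 8.4853
z = 24 * cos(150) = -20.7846

(-8.4853, 8.4853, -20.7846)


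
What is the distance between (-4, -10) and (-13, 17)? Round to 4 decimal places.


d = sqrt((-13--4)^2 + (17--10)^2) = 28.4605

28.4605


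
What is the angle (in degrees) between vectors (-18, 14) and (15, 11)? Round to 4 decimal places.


dot = -18*15 + 14*11 = -116
|u| = 22.8035, |v| = 18.6011
cos(angle) = -0.2735
angle = 105.8712 degrees

105.8712 degrees


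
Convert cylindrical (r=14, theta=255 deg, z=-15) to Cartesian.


x = 14 * cos(255) = -3.6235
y = 14 * sin(255) = -13.523
z = -15

(-3.6235, -13.523, -15)


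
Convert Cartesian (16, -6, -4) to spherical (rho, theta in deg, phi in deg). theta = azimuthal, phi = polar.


rho = sqrt(16^2 + (-6)^2 + (-4)^2) = 17.5499
theta = atan2(-6, 16) = 339.444 deg
phi = acos(-4/17.5499) = 103.1747 deg

rho = 17.5499, theta = 339.444 deg, phi = 103.1747 deg


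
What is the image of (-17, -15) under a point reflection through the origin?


Reflection through origin: (x, y) -> (-x, -y)
(-17, -15) -> (17, 15)

(17, 15)


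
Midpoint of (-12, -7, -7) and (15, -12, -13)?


Midpoint = ((-12+15)/2, (-7+-12)/2, (-7+-13)/2) = (1.5, -9.5, -10)

(1.5, -9.5, -10)


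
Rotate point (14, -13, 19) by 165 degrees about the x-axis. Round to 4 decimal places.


x' = 14
y' = -13*cos(165) - 19*sin(165) = 7.6395
z' = -13*sin(165) + 19*cos(165) = -21.7172

(14, 7.6395, -21.7172)


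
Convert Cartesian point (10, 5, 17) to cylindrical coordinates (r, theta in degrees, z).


r = sqrt(10^2 + 5^2) = 11.1803
theta = atan2(5, 10) = 26.5651 deg
z = 17

r = 11.1803, theta = 26.5651 deg, z = 17


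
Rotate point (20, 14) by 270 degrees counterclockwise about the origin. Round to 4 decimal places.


x' = 20*cos(270) - 14*sin(270) = 14
y' = 20*sin(270) + 14*cos(270) = -20

(14, -20)


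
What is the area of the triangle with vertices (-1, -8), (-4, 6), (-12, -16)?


Area = |x1(y2-y3) + x2(y3-y1) + x3(y1-y2)| / 2
= |-1*(6--16) + -4*(-16--8) + -12*(-8-6)| / 2
= 89

89


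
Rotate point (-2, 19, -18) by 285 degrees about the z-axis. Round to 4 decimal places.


x' = -2*cos(285) - 19*sin(285) = 17.835
y' = -2*sin(285) + 19*cos(285) = 6.8494
z' = -18

(17.835, 6.8494, -18)


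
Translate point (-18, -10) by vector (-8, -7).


Translation: (x+dx, y+dy) = (-18+-8, -10+-7) = (-26, -17)

(-26, -17)


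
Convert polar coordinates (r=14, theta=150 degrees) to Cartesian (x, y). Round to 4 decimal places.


x = 14 * cos(150) = -12.1244
y = 14 * sin(150) = 7

(-12.1244, 7)


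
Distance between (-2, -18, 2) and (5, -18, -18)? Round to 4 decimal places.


d = sqrt((5--2)^2 + (-18--18)^2 + (-18-2)^2) = 21.1896

21.1896


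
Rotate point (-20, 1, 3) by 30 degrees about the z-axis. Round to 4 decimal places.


x' = -20*cos(30) - 1*sin(30) = -17.8205
y' = -20*sin(30) + 1*cos(30) = -9.134
z' = 3

(-17.8205, -9.134, 3)


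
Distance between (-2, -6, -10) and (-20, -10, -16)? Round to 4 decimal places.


d = sqrt((-20--2)^2 + (-10--6)^2 + (-16--10)^2) = 19.3907

19.3907


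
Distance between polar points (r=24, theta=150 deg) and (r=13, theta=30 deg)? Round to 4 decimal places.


d = sqrt(r1^2 + r2^2 - 2*r1*r2*cos(t2-t1))
d = sqrt(24^2 + 13^2 - 2*24*13*cos(30-150)) = 32.5115

32.5115


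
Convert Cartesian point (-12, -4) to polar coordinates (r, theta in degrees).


r = sqrt((-12)^2 + (-4)^2) = 12.6491
theta = atan2(-4, -12) = 198.4349 degrees

r = 12.6491, theta = 198.4349 degrees


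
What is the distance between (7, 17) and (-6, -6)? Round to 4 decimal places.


d = sqrt((-6-7)^2 + (-6-17)^2) = 26.4197

26.4197


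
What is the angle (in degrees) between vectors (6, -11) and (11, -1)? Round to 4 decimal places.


dot = 6*11 + -11*-1 = 77
|u| = 12.53, |v| = 11.0454
cos(angle) = 0.5564
angle = 56.1951 degrees

56.1951 degrees


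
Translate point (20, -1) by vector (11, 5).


Translation: (x+dx, y+dy) = (20+11, -1+5) = (31, 4)

(31, 4)


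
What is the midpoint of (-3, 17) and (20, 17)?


Midpoint = ((-3+20)/2, (17+17)/2) = (8.5, 17)

(8.5, 17)


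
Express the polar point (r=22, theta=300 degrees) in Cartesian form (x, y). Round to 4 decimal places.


x = 22 * cos(300) = 11
y = 22 * sin(300) = -19.0526

(11, -19.0526)


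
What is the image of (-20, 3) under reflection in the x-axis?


Reflection across x-axis: (x, y) -> (x, -y)
(-20, 3) -> (-20, -3)

(-20, -3)


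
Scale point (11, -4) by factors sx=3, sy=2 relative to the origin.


Scaling: (x*sx, y*sy) = (11*3, -4*2) = (33, -8)

(33, -8)


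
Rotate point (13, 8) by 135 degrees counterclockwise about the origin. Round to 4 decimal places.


x' = 13*cos(135) - 8*sin(135) = -14.8492
y' = 13*sin(135) + 8*cos(135) = 3.5355

(-14.8492, 3.5355)


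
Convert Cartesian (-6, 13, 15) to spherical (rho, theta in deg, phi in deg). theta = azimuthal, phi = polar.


rho = sqrt((-6)^2 + 13^2 + 15^2) = 20.7364
theta = atan2(13, -6) = 114.7751 deg
phi = acos(15/20.7364) = 43.6671 deg

rho = 20.7364, theta = 114.7751 deg, phi = 43.6671 deg


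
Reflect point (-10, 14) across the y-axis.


Reflection across y-axis: (x, y) -> (-x, y)
(-10, 14) -> (10, 14)

(10, 14)


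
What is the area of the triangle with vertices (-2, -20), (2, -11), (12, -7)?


Area = |x1(y2-y3) + x2(y3-y1) + x3(y1-y2)| / 2
= |-2*(-11--7) + 2*(-7--20) + 12*(-20--11)| / 2
= 37

37


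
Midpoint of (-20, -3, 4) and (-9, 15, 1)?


Midpoint = ((-20+-9)/2, (-3+15)/2, (4+1)/2) = (-14.5, 6, 2.5)

(-14.5, 6, 2.5)


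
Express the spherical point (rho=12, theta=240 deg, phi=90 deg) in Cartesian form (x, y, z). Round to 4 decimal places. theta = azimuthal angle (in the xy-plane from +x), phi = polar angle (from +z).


x = 12 * sin(90) * cos(240) = -6
y = 12 * sin(90) * sin(240) = -10.3923
z = 12 * cos(90) = 0

(-6, -10.3923, 0)


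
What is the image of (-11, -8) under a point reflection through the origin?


Reflection through origin: (x, y) -> (-x, -y)
(-11, -8) -> (11, 8)

(11, 8)


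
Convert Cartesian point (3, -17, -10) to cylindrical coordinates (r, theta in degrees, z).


r = sqrt(3^2 + (-17)^2) = 17.2627
theta = atan2(-17, 3) = 280.008 deg
z = -10

r = 17.2627, theta = 280.008 deg, z = -10


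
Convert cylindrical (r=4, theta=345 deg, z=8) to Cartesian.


x = 4 * cos(345) = 3.8637
y = 4 * sin(345) = -1.0353
z = 8

(3.8637, -1.0353, 8)


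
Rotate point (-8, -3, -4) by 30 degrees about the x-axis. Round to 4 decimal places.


x' = -8
y' = -3*cos(30) - -4*sin(30) = -0.5981
z' = -3*sin(30) + -4*cos(30) = -4.9641

(-8, -0.5981, -4.9641)


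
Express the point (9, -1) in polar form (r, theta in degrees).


r = sqrt(9^2 + (-1)^2) = 9.0554
theta = atan2(-1, 9) = 353.6598 degrees

r = 9.0554, theta = 353.6598 degrees


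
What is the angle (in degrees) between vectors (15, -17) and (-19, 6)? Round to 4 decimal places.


dot = 15*-19 + -17*6 = -387
|u| = 22.6716, |v| = 19.9249
cos(angle) = -0.8567
angle = 148.9492 degrees

148.9492 degrees


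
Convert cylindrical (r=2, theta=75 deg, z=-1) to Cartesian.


x = 2 * cos(75) = 0.5176
y = 2 * sin(75) = 1.9319
z = -1

(0.5176, 1.9319, -1)


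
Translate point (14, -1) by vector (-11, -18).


Translation: (x+dx, y+dy) = (14+-11, -1+-18) = (3, -19)

(3, -19)


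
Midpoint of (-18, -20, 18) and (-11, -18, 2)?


Midpoint = ((-18+-11)/2, (-20+-18)/2, (18+2)/2) = (-14.5, -19, 10)

(-14.5, -19, 10)


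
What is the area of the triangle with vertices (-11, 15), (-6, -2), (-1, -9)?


Area = |x1(y2-y3) + x2(y3-y1) + x3(y1-y2)| / 2
= |-11*(-2--9) + -6*(-9-15) + -1*(15--2)| / 2
= 25

25


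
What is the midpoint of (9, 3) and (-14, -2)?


Midpoint = ((9+-14)/2, (3+-2)/2) = (-2.5, 0.5)

(-2.5, 0.5)


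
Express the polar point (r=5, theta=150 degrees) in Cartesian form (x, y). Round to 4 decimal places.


x = 5 * cos(150) = -4.3301
y = 5 * sin(150) = 2.5

(-4.3301, 2.5)


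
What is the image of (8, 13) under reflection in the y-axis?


Reflection across y-axis: (x, y) -> (-x, y)
(8, 13) -> (-8, 13)

(-8, 13)


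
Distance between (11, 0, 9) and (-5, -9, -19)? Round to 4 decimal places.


d = sqrt((-5-11)^2 + (-9-0)^2 + (-19-9)^2) = 33.4813

33.4813


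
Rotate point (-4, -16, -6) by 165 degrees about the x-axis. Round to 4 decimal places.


x' = -4
y' = -16*cos(165) - -6*sin(165) = 17.0077
z' = -16*sin(165) + -6*cos(165) = 1.6545

(-4, 17.0077, 1.6545)


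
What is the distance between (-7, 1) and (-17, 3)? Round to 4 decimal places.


d = sqrt((-17--7)^2 + (3-1)^2) = 10.198

10.198


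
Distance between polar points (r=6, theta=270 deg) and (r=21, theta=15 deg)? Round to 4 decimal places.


d = sqrt(r1^2 + r2^2 - 2*r1*r2*cos(t2-t1))
d = sqrt(6^2 + 21^2 - 2*6*21*cos(15-270)) = 23.2857

23.2857


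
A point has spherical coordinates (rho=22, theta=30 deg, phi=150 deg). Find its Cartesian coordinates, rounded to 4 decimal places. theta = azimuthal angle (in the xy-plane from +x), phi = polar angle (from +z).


x = 22 * sin(150) * cos(30) = 9.5263
y = 22 * sin(150) * sin(30) = 5.5
z = 22 * cos(150) = -19.0526

(9.5263, 5.5, -19.0526)


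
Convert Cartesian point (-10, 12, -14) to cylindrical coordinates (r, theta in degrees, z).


r = sqrt((-10)^2 + 12^2) = 15.6205
theta = atan2(12, -10) = 129.8056 deg
z = -14

r = 15.6205, theta = 129.8056 deg, z = -14


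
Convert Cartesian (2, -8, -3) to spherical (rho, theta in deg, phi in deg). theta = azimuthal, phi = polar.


rho = sqrt(2^2 + (-8)^2 + (-3)^2) = 8.775
theta = atan2(-8, 2) = 284.0362 deg
phi = acos(-3/8.775) = 109.9916 deg

rho = 8.775, theta = 284.0362 deg, phi = 109.9916 deg


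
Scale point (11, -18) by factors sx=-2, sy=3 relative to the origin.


Scaling: (x*sx, y*sy) = (11*-2, -18*3) = (-22, -54)

(-22, -54)


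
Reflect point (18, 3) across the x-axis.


Reflection across x-axis: (x, y) -> (x, -y)
(18, 3) -> (18, -3)

(18, -3)


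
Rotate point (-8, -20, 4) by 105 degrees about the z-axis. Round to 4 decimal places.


x' = -8*cos(105) - -20*sin(105) = 21.3891
y' = -8*sin(105) + -20*cos(105) = -2.551
z' = 4

(21.3891, -2.551, 4)


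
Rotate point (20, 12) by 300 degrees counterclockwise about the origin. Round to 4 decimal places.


x' = 20*cos(300) - 12*sin(300) = 20.3923
y' = 20*sin(300) + 12*cos(300) = -11.3205

(20.3923, -11.3205)


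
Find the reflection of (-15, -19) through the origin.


Reflection through origin: (x, y) -> (-x, -y)
(-15, -19) -> (15, 19)

(15, 19)


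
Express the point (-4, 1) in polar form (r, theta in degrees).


r = sqrt((-4)^2 + 1^2) = 4.1231
theta = atan2(1, -4) = 165.9638 degrees

r = 4.1231, theta = 165.9638 degrees


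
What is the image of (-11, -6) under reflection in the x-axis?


Reflection across x-axis: (x, y) -> (x, -y)
(-11, -6) -> (-11, 6)

(-11, 6)


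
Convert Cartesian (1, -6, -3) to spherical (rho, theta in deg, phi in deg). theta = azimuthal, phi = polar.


rho = sqrt(1^2 + (-6)^2 + (-3)^2) = 6.7823
theta = atan2(-6, 1) = 279.4623 deg
phi = acos(-3/6.7823) = 116.2524 deg

rho = 6.7823, theta = 279.4623 deg, phi = 116.2524 deg


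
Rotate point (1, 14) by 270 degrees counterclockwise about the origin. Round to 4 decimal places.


x' = 1*cos(270) - 14*sin(270) = 14
y' = 1*sin(270) + 14*cos(270) = -1

(14, -1)


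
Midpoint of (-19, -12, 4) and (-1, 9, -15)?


Midpoint = ((-19+-1)/2, (-12+9)/2, (4+-15)/2) = (-10, -1.5, -5.5)

(-10, -1.5, -5.5)


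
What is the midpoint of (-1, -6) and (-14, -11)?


Midpoint = ((-1+-14)/2, (-6+-11)/2) = (-7.5, -8.5)

(-7.5, -8.5)


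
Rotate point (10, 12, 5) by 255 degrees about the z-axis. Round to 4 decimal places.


x' = 10*cos(255) - 12*sin(255) = 9.0029
y' = 10*sin(255) + 12*cos(255) = -12.7651
z' = 5

(9.0029, -12.7651, 5)


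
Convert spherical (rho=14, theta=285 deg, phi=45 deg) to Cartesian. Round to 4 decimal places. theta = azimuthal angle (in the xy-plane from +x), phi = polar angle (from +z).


x = 14 * sin(45) * cos(285) = 2.5622
y = 14 * sin(45) * sin(285) = -9.5622
z = 14 * cos(45) = 9.8995

(2.5622, -9.5622, 9.8995)


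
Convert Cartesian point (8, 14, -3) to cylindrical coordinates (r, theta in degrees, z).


r = sqrt(8^2 + 14^2) = 16.1245
theta = atan2(14, 8) = 60.2551 deg
z = -3

r = 16.1245, theta = 60.2551 deg, z = -3


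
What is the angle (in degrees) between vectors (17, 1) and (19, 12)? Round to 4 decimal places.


dot = 17*19 + 1*12 = 335
|u| = 17.0294, |v| = 22.4722
cos(angle) = 0.8754
angle = 28.9092 degrees

28.9092 degrees


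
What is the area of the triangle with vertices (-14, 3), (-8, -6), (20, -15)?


Area = |x1(y2-y3) + x2(y3-y1) + x3(y1-y2)| / 2
= |-14*(-6--15) + -8*(-15-3) + 20*(3--6)| / 2
= 99

99


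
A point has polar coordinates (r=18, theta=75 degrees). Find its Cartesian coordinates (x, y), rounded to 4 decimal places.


x = 18 * cos(75) = 4.6587
y = 18 * sin(75) = 17.3867

(4.6587, 17.3867)


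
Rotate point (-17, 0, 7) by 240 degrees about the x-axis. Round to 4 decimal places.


x' = -17
y' = 0*cos(240) - 7*sin(240) = 6.0622
z' = 0*sin(240) + 7*cos(240) = -3.5

(-17, 6.0622, -3.5)


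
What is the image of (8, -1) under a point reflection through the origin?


Reflection through origin: (x, y) -> (-x, -y)
(8, -1) -> (-8, 1)

(-8, 1)


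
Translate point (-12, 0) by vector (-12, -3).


Translation: (x+dx, y+dy) = (-12+-12, 0+-3) = (-24, -3)

(-24, -3)


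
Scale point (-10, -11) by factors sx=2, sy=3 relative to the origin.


Scaling: (x*sx, y*sy) = (-10*2, -11*3) = (-20, -33)

(-20, -33)


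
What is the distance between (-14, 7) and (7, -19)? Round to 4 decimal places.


d = sqrt((7--14)^2 + (-19-7)^2) = 33.4215

33.4215


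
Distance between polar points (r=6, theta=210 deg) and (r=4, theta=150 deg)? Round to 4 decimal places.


d = sqrt(r1^2 + r2^2 - 2*r1*r2*cos(t2-t1))
d = sqrt(6^2 + 4^2 - 2*6*4*cos(150-210)) = 5.2915

5.2915


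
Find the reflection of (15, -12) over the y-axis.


Reflection across y-axis: (x, y) -> (-x, y)
(15, -12) -> (-15, -12)

(-15, -12)


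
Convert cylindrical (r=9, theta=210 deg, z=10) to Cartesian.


x = 9 * cos(210) = -7.7942
y = 9 * sin(210) = -4.5
z = 10

(-7.7942, -4.5, 10)


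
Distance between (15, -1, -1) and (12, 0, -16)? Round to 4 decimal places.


d = sqrt((12-15)^2 + (0--1)^2 + (-16--1)^2) = 15.3297

15.3297


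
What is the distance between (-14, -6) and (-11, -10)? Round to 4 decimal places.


d = sqrt((-11--14)^2 + (-10--6)^2) = 5

5


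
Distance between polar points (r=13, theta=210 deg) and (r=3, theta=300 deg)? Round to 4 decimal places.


d = sqrt(r1^2 + r2^2 - 2*r1*r2*cos(t2-t1))
d = sqrt(13^2 + 3^2 - 2*13*3*cos(300-210)) = 13.3417

13.3417


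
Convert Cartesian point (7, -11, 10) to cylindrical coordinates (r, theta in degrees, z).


r = sqrt(7^2 + (-11)^2) = 13.0384
theta = atan2(-11, 7) = 302.4712 deg
z = 10

r = 13.0384, theta = 302.4712 deg, z = 10


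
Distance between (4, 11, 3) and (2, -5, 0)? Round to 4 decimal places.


d = sqrt((2-4)^2 + (-5-11)^2 + (0-3)^2) = 16.4012

16.4012


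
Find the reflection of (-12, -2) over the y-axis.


Reflection across y-axis: (x, y) -> (-x, y)
(-12, -2) -> (12, -2)

(12, -2)


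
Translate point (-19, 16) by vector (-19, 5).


Translation: (x+dx, y+dy) = (-19+-19, 16+5) = (-38, 21)

(-38, 21)


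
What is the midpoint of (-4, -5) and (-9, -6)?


Midpoint = ((-4+-9)/2, (-5+-6)/2) = (-6.5, -5.5)

(-6.5, -5.5)
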